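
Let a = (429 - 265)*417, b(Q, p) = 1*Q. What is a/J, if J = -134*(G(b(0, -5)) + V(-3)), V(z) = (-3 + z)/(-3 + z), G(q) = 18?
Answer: -34194/1273 ≈ -26.861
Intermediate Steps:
b(Q, p) = Q
V(z) = 1
a = 68388 (a = 164*417 = 68388)
J = -2546 (J = -134*(18 + 1) = -134*19 = -2546)
a/J = 68388/(-2546) = 68388*(-1/2546) = -34194/1273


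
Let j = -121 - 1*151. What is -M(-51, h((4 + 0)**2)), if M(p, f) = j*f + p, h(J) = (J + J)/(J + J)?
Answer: 323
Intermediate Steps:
j = -272 (j = -121 - 151 = -272)
h(J) = 1 (h(J) = (2*J)/((2*J)) = (2*J)*(1/(2*J)) = 1)
M(p, f) = p - 272*f (M(p, f) = -272*f + p = p - 272*f)
-M(-51, h((4 + 0)**2)) = -(-51 - 272*1) = -(-51 - 272) = -1*(-323) = 323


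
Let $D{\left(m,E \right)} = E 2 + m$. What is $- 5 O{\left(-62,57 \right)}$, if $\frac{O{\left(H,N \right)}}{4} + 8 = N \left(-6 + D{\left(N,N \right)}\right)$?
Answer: $-187940$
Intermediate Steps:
$D{\left(m,E \right)} = m + 2 E$ ($D{\left(m,E \right)} = 2 E + m = m + 2 E$)
$O{\left(H,N \right)} = -32 + 4 N \left(-6 + 3 N\right)$ ($O{\left(H,N \right)} = -32 + 4 N \left(-6 + \left(N + 2 N\right)\right) = -32 + 4 N \left(-6 + 3 N\right)$)
$- 5 O{\left(-62,57 \right)} = - 5 \left(-32 - 1368 + 12 \cdot 57^{2}\right) = - 5 \left(-32 - 1368 + 12 \cdot 3249\right) = - 5 \left(-32 - 1368 + 38988\right) = \left(-5\right) 37588 = -187940$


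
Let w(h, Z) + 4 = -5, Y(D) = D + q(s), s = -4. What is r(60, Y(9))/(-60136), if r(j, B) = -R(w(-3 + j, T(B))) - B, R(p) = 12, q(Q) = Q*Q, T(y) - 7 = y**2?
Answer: 37/60136 ≈ 0.00061527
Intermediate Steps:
T(y) = 7 + y**2
q(Q) = Q**2
Y(D) = 16 + D (Y(D) = D + (-4)**2 = D + 16 = 16 + D)
w(h, Z) = -9 (w(h, Z) = -4 - 5 = -9)
r(j, B) = -12 - B (r(j, B) = -1*12 - B = -12 - B)
r(60, Y(9))/(-60136) = (-12 - (16 + 9))/(-60136) = (-12 - 1*25)*(-1/60136) = (-12 - 25)*(-1/60136) = -37*(-1/60136) = 37/60136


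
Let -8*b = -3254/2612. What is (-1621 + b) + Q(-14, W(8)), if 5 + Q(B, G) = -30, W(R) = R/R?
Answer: -17300261/10448 ≈ -1655.8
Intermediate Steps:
W(R) = 1
Q(B, G) = -35 (Q(B, G) = -5 - 30 = -35)
b = 1627/10448 (b = -(-1627)/(4*2612) = -1/8*(-1627/1306) = 1627/10448 ≈ 0.15572)
(-1621 + b) + Q(-14, W(8)) = (-1621 + 1627/10448) - 35 = -16934581/10448 - 35 = -17300261/10448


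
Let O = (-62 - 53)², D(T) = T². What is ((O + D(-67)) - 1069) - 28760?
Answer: -12115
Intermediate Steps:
O = 13225 (O = (-115)² = 13225)
((O + D(-67)) - 1069) - 28760 = ((13225 + (-67)²) - 1069) - 28760 = ((13225 + 4489) - 1069) - 28760 = (17714 - 1069) - 28760 = 16645 - 28760 = -12115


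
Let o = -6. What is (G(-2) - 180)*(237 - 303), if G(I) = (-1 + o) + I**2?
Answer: 12078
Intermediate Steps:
G(I) = -7 + I**2 (G(I) = (-1 - 6) + I**2 = -7 + I**2)
(G(-2) - 180)*(237 - 303) = ((-7 + (-2)**2) - 180)*(237 - 303) = ((-7 + 4) - 180)*(-66) = (-3 - 180)*(-66) = -183*(-66) = 12078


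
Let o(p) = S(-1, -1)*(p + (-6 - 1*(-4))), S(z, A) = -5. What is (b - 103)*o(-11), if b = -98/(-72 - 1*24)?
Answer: -318175/48 ≈ -6628.6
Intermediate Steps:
o(p) = 10 - 5*p (o(p) = -5*(p + (-6 - 1*(-4))) = -5*(p + (-6 + 4)) = -5*(p - 2) = -5*(-2 + p) = 10 - 5*p)
b = 49/48 (b = -98/(-72 - 24) = -98/(-96) = -98*(-1/96) = 49/48 ≈ 1.0208)
(b - 103)*o(-11) = (49/48 - 103)*(10 - 5*(-11)) = -4895*(10 + 55)/48 = -4895/48*65 = -318175/48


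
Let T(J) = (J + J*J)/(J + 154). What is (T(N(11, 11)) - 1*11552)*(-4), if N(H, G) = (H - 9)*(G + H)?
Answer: 46168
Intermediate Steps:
N(H, G) = (-9 + H)*(G + H)
T(J) = (J + J²)/(154 + J)
(T(N(11, 11)) - 1*11552)*(-4) = ((11² - 9*11 - 9*11 + 11*11)*(1 + (11² - 9*11 - 9*11 + 11*11))/(154 + (11² - 9*11 - 9*11 + 11*11)) - 1*11552)*(-4) = ((121 - 99 - 99 + 121)*(1 + (121 - 99 - 99 + 121))/(154 + (121 - 99 - 99 + 121)) - 11552)*(-4) = (44*(1 + 44)/(154 + 44) - 11552)*(-4) = (44*45/198 - 11552)*(-4) = (44*(1/198)*45 - 11552)*(-4) = (10 - 11552)*(-4) = -11542*(-4) = 46168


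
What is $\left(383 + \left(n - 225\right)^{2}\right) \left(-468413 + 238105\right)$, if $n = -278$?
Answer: $-58358204736$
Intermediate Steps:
$\left(383 + \left(n - 225\right)^{2}\right) \left(-468413 + 238105\right) = \left(383 + \left(-278 - 225\right)^{2}\right) \left(-468413 + 238105\right) = \left(383 + \left(-503\right)^{2}\right) \left(-230308\right) = \left(383 + 253009\right) \left(-230308\right) = 253392 \left(-230308\right) = -58358204736$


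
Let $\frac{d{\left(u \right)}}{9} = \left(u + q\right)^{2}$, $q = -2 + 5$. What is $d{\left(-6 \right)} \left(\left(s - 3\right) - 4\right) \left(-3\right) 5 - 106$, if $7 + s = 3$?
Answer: $13259$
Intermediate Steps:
$s = -4$ ($s = -7 + 3 = -4$)
$q = 3$
$d{\left(u \right)} = 9 \left(3 + u\right)^{2}$ ($d{\left(u \right)} = 9 \left(u + 3\right)^{2} = 9 \left(3 + u\right)^{2}$)
$d{\left(-6 \right)} \left(\left(s - 3\right) - 4\right) \left(-3\right) 5 - 106 = 9 \left(3 - 6\right)^{2} \left(\left(-4 - 3\right) - 4\right) \left(-3\right) 5 - 106 = 9 \left(-3\right)^{2} \left(-7 - 4\right) \left(-3\right) 5 - 106 = 9 \cdot 9 \left(-11\right) \left(-3\right) 5 - 106 = 81 \cdot 33 \cdot 5 - 106 = 81 \cdot 165 - 106 = 13365 - 106 = 13259$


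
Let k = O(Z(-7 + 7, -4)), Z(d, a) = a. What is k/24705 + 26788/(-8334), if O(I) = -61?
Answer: -603193/187515 ≈ -3.2168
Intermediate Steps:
k = -61
k/24705 + 26788/(-8334) = -61/24705 + 26788/(-8334) = -61*1/24705 + 26788*(-1/8334) = -1/405 - 13394/4167 = -603193/187515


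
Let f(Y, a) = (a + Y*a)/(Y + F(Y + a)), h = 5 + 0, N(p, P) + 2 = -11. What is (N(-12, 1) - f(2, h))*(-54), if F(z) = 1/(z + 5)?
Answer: 5454/5 ≈ 1090.8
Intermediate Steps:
N(p, P) = -13 (N(p, P) = -2 - 11 = -13)
F(z) = 1/(5 + z)
h = 5
f(Y, a) = (a + Y*a)/(Y + 1/(5 + Y + a)) (f(Y, a) = (a + Y*a)/(Y + 1/(5 + (Y + a))) = (a + Y*a)/(Y + 1/(5 + Y + a)))
(N(-12, 1) - f(2, h))*(-54) = (-13 - 5*(1 + 2)*(5 + 2 + 5)/(1 + 2*(5 + 2 + 5)))*(-54) = (-13 - 5*3*12/(1 + 2*12))*(-54) = (-13 - 5*3*12/(1 + 24))*(-54) = (-13 - 5*3*12/25)*(-54) = (-13 - 1*36/5)*(-54) = (-13 - 36/5)*(-54) = -101/5*(-54) = 5454/5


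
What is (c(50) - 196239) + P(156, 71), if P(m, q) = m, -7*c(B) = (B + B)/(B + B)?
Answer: -1372582/7 ≈ -1.9608e+5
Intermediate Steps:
c(B) = -⅐ (c(B) = -(B + B)/(7*(B + B)) = -2*B/(7*(2*B)) = -2*B*1/(2*B)/7 = -⅐*1 = -⅐)
(c(50) - 196239) + P(156, 71) = (-⅐ - 196239) + 156 = -1373674/7 + 156 = -1372582/7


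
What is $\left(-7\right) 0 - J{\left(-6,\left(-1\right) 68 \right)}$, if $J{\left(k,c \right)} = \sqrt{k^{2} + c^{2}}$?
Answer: $- 2 \sqrt{1165} \approx -68.264$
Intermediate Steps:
$J{\left(k,c \right)} = \sqrt{c^{2} + k^{2}}$
$\left(-7\right) 0 - J{\left(-6,\left(-1\right) 68 \right)} = \left(-7\right) 0 - \sqrt{\left(\left(-1\right) 68\right)^{2} + \left(-6\right)^{2}} = 0 - \sqrt{\left(-68\right)^{2} + 36} = 0 - \sqrt{4624 + 36} = 0 - \sqrt{4660} = 0 - 2 \sqrt{1165} = - 2 \sqrt{1165}$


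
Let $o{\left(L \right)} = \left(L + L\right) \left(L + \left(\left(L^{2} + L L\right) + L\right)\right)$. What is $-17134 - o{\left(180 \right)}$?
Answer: $-23474734$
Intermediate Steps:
$o{\left(L \right)} = 2 L \left(2 L + 2 L^{2}\right)$ ($o{\left(L \right)} = 2 L \left(L + \left(\left(L^{2} + L^{2}\right) + L\right)\right) = 2 L \left(L + \left(2 L^{2} + L\right)\right) = 2 L \left(L + \left(L + 2 L^{2}\right)\right) = 2 L \left(2 L + 2 L^{2}\right)$)
$-17134 - o{\left(180 \right)} = -17134 - 4 \cdot 180^{2} \left(1 + 180\right) = -17134 - 4 \cdot 32400 \cdot 181 = -17134 - 23457600 = -23474734$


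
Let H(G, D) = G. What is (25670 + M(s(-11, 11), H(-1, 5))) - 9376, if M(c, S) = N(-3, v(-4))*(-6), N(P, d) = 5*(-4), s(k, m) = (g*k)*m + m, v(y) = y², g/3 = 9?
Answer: 16414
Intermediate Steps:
g = 27 (g = 3*9 = 27)
s(k, m) = m + 27*k*m (s(k, m) = (27*k)*m + m = 27*k*m + m = m + 27*k*m)
N(P, d) = -20
M(c, S) = 120 (M(c, S) = -20*(-6) = 120)
(25670 + M(s(-11, 11), H(-1, 5))) - 9376 = (25670 + 120) - 9376 = 25790 - 9376 = 16414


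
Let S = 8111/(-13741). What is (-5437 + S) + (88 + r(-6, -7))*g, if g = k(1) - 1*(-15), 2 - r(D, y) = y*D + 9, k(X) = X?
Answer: -66143544/13741 ≈ -4813.6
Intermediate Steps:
S = -8111/13741 (S = 8111*(-1/13741) = -8111/13741 ≈ -0.59028)
r(D, y) = -7 - D*y (r(D, y) = 2 - (y*D + 9) = 2 - (D*y + 9) = 2 - (9 + D*y) = 2 + (-9 - D*y) = -7 - D*y)
g = 16 (g = 1 - 1*(-15) = 1 + 15 = 16)
(-5437 + S) + (88 + r(-6, -7))*g = (-5437 - 8111/13741) + (88 + (-7 - 1*(-6)*(-7)))*16 = -74717928/13741 + (88 + (-7 - 42))*16 = -74717928/13741 + (88 - 49)*16 = -74717928/13741 + 39*16 = -74717928/13741 + 624 = -66143544/13741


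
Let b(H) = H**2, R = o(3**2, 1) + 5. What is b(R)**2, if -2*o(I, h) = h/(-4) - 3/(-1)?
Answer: 707281/4096 ≈ 172.68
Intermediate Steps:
o(I, h) = -3/2 + h/8 (o(I, h) = -(h/(-4) - 3/(-1))/2 = -(h*(-1/4) - 3*(-1))/2 = -(-h/4 + 3)/2 = -(3 - h/4)/2 = -3/2 + h/8)
R = 29/8 (R = (-3/2 + (1/8)*1) + 5 = (-3/2 + 1/8) + 5 = -11/8 + 5 = 29/8 ≈ 3.6250)
b(R)**2 = ((29/8)**2)**2 = (841/64)**2 = 707281/4096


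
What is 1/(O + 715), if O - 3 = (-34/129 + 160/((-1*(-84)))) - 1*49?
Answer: 301/201863 ≈ 0.0014911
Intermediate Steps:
O = -13352/301 (O = 3 + ((-34/129 + 160/((-1*(-84)))) - 1*49) = 3 + ((-34*1/129 + 160/84) - 49) = 3 + ((-34/129 + 160*(1/84)) - 49) = 3 + ((-34/129 + 40/21) - 49) = 3 + (494/301 - 49) = 3 - 14255/301 = -13352/301 ≈ -44.359)
1/(O + 715) = 1/(-13352/301 + 715) = 1/(201863/301) = 301/201863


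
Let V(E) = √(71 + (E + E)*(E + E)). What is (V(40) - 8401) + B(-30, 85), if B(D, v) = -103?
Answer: -8504 + 3*√719 ≈ -8423.6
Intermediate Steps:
V(E) = √(71 + 4*E²) (V(E) = √(71 + (2*E)*(2*E)) = √(71 + 4*E²))
(V(40) - 8401) + B(-30, 85) = (√(71 + 4*40²) - 8401) - 103 = (√(71 + 4*1600) - 8401) - 103 = (√(71 + 6400) - 8401) - 103 = (√6471 - 8401) - 103 = (3*√719 - 8401) - 103 = (-8401 + 3*√719) - 103 = -8504 + 3*√719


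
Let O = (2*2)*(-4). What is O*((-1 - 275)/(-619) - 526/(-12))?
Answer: -1315624/1857 ≈ -708.47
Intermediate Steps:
O = -16 (O = 4*(-4) = -16)
O*((-1 - 275)/(-619) - 526/(-12)) = -16*((-1 - 275)/(-619) - 526/(-12)) = -16*(-276*(-1/619) - 526*(-1/12)) = -16*(276/619 + 263/6) = -16*164453/3714 = -1315624/1857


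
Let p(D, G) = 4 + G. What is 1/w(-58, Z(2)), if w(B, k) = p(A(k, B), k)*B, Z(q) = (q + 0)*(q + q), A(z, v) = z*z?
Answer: -1/696 ≈ -0.0014368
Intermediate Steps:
A(z, v) = z²
Z(q) = 2*q² (Z(q) = q*(2*q) = 2*q²)
w(B, k) = B*(4 + k) (w(B, k) = (4 + k)*B = B*(4 + k))
1/w(-58, Z(2)) = 1/(-58*(4 + 2*2²)) = 1/(-58*(4 + 2*4)) = 1/(-58*(4 + 8)) = 1/(-58*12) = 1/(-696) = -1/696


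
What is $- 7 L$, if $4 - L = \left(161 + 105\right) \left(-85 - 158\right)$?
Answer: $-452494$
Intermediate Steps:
$L = 64642$ ($L = 4 - \left(161 + 105\right) \left(-85 - 158\right) = 4 - 266 \left(-243\right) = 4 - -64638 = 4 + 64638 = 64642$)
$- 7 L = \left(-7\right) 64642 = -452494$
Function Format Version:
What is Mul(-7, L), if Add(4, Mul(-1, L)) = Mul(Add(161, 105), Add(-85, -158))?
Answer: -452494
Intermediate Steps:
L = 64642 (L = Add(4, Mul(-1, Mul(Add(161, 105), Add(-85, -158)))) = Add(4, Mul(-1, Mul(266, -243))) = Add(4, Mul(-1, -64638)) = Add(4, 64638) = 64642)
Mul(-7, L) = Mul(-7, 64642) = -452494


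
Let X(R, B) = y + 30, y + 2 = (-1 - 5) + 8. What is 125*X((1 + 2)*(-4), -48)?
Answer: 3750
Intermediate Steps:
y = 0 (y = -2 + ((-1 - 5) + 8) = -2 + (-6 + 8) = -2 + 2 = 0)
X(R, B) = 30 (X(R, B) = 0 + 30 = 30)
125*X((1 + 2)*(-4), -48) = 125*30 = 3750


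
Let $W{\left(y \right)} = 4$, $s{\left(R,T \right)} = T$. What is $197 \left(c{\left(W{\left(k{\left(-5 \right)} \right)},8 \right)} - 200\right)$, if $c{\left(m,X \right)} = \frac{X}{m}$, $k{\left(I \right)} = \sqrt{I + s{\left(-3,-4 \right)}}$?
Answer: $-39006$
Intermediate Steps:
$k{\left(I \right)} = \sqrt{-4 + I}$ ($k{\left(I \right)} = \sqrt{I - 4} = \sqrt{-4 + I}$)
$197 \left(c{\left(W{\left(k{\left(-5 \right)} \right)},8 \right)} - 200\right) = 197 \left(\frac{8}{4} - 200\right) = 197 \left(8 \cdot \frac{1}{4} - 200\right) = 197 \left(2 - 200\right) = 197 \left(-198\right) = -39006$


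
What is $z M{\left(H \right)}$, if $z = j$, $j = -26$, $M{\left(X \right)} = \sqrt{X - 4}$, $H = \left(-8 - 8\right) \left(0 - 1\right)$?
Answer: $- 52 \sqrt{3} \approx -90.067$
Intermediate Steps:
$H = 16$ ($H = \left(-16\right) \left(-1\right) = 16$)
$M{\left(X \right)} = \sqrt{-4 + X}$
$z = -26$
$z M{\left(H \right)} = - 26 \sqrt{-4 + 16} = - 26 \sqrt{12} = - 26 \cdot 2 \sqrt{3} = - 52 \sqrt{3}$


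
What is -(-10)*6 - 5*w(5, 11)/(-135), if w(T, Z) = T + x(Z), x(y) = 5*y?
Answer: 560/9 ≈ 62.222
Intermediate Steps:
w(T, Z) = T + 5*Z
-(-10)*6 - 5*w(5, 11)/(-135) = -(-10)*6 - 5*(5 + 5*11)/(-135) = -1*(-60) - 5*(5 + 55)*(-1)/135 = 60 - 300*(-1)/135 = 60 - 5*(-4/9) = 60 + 20/9 = 560/9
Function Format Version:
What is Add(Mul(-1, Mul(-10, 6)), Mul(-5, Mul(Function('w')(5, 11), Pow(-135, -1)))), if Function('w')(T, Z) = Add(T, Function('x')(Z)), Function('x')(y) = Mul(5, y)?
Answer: Rational(560, 9) ≈ 62.222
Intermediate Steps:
Function('w')(T, Z) = Add(T, Mul(5, Z))
Add(Mul(-1, Mul(-10, 6)), Mul(-5, Mul(Function('w')(5, 11), Pow(-135, -1)))) = Add(Mul(-1, Mul(-10, 6)), Mul(-5, Mul(Add(5, Mul(5, 11)), Pow(-135, -1)))) = Add(Mul(-1, -60), Mul(-5, Mul(Add(5, 55), Rational(-1, 135)))) = Add(60, Mul(-5, Mul(60, Rational(-1, 135)))) = Add(60, Mul(-5, Rational(-4, 9))) = Add(60, Rational(20, 9)) = Rational(560, 9)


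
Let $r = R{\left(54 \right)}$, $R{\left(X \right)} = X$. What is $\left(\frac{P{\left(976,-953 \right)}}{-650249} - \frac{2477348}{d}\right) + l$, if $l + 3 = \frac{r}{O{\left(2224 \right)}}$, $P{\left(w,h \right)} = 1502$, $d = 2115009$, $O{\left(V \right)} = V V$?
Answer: $- \frac{14195283376172544077}{3401194615805870208} \approx -4.1736$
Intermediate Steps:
$O{\left(V \right)} = V^{2}$
$r = 54$
$l = - \frac{7419237}{2473088}$ ($l = -3 + \frac{54}{2224^{2}} = -3 + \frac{54}{4946176} = -3 + 54 \cdot \frac{1}{4946176} = -3 + \frac{27}{2473088} = - \frac{7419237}{2473088} \approx -3.0$)
$\left(\frac{P{\left(976,-953 \right)}}{-650249} - \frac{2477348}{d}\right) + l = \left(\frac{1502}{-650249} - \frac{2477348}{2115009}\right) - \frac{7419237}{2473088} = \left(1502 \left(- \frac{1}{650249}\right) - \frac{2477348}{2115009}\right) - \frac{7419237}{2473088} = \left(- \frac{1502}{650249} - \frac{2477348}{2115009}\right) - \frac{7419237}{2473088} = - \frac{1614069803170}{1375282487241} - \frac{7419237}{2473088} = - \frac{14195283376172544077}{3401194615805870208}$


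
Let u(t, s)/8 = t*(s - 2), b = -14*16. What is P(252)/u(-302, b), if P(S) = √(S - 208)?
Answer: √11/273008 ≈ 1.2148e-5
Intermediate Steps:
P(S) = √(-208 + S)
b = -224
u(t, s) = 8*t*(-2 + s) (u(t, s) = 8*(t*(s - 2)) = 8*(t*(-2 + s)) = 8*t*(-2 + s))
P(252)/u(-302, b) = √(-208 + 252)/((8*(-302)*(-2 - 224))) = √44/((8*(-302)*(-226))) = (2*√11)/546016 = (2*√11)*(1/546016) = √11/273008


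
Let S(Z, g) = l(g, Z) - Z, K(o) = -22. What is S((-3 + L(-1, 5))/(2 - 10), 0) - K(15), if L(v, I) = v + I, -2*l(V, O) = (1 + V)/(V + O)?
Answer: 209/8 ≈ 26.125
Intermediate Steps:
l(V, O) = -(1 + V)/(2*(O + V)) (l(V, O) = -(1 + V)/(2*(V + O)) = -(1 + V)/(2*(O + V)))
L(v, I) = I + v
S(Z, g) = -Z + (-1 - g)/(2*(Z + g)) (S(Z, g) = (-1 - g)/(2*(Z + g)) - Z = -Z + (-1 - g)/(2*(Z + g)))
S((-3 + L(-1, 5))/(2 - 10), 0) - K(15) = (-½ - ½*0 - (-3 + (5 - 1))/(2 - 10)*((-3 + (5 - 1))/(2 - 10) + 0))/((-3 + (5 - 1))/(2 - 10) + 0) - 1*(-22) = (-½ + 0 - (-3 + 4)/(-8)*((-3 + 4)/(-8) + 0))/((-3 + 4)/(-8) + 0) + 22 = (-½ + 0 - 1*(-⅛)*(1*(-⅛) + 0))/(1*(-⅛) + 0) + 22 = (-½ + 0 - 1*(-⅛)*(-⅛ + 0))/(-⅛ + 0) + 22 = (-½ + 0 - 1*(-⅛)*(-⅛))/(-⅛) + 22 = -8*(-½ + 0 - 1/64) + 22 = -8*(-33/64) + 22 = 33/8 + 22 = 209/8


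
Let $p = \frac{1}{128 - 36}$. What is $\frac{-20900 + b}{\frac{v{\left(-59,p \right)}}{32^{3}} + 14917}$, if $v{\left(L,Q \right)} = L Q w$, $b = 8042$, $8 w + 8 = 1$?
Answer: $- \frac{310099574784}{359756988829} \approx -0.86197$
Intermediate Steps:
$w = - \frac{7}{8}$ ($w = -1 + \frac{1}{8} \cdot 1 = -1 + \frac{1}{8} = - \frac{7}{8} \approx -0.875$)
$p = \frac{1}{92} \approx 0.01087$
$v{\left(L,Q \right)} = - \frac{7 L Q}{8}$ ($v{\left(L,Q \right)} = L Q \left(- \frac{7}{8}\right) = - \frac{7 L Q}{8}$)
$\frac{-20900 + b}{\frac{v{\left(-59,p \right)}}{32^{3}} + 14917} = \frac{-20900 + 8042}{\frac{\left(- \frac{7}{8}\right) \left(-59\right) \frac{1}{92}}{32^{3}} + 14917} = - \frac{12858}{\frac{413}{736 \cdot 32768} + 14917} = - \frac{12858}{\frac{413}{736} \cdot \frac{1}{32768} + 14917} = - \frac{12858}{\frac{413}{24117248} + 14917} = - \frac{12858}{\frac{359756988829}{24117248}} = \left(-12858\right) \frac{24117248}{359756988829} = - \frac{310099574784}{359756988829}$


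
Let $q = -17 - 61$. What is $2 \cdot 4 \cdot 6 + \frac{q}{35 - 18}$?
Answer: $\frac{738}{17} \approx 43.412$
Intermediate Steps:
$q = -78$ ($q = -17 - 61 = -78$)
$2 \cdot 4 \cdot 6 + \frac{q}{35 - 18} = 2 \cdot 4 \cdot 6 + \frac{1}{35 - 18} \left(-78\right) = 8 \cdot 6 + \frac{1}{17} \left(-78\right) = 48 + \frac{1}{17} \left(-78\right) = 48 - \frac{78}{17} = \frac{738}{17}$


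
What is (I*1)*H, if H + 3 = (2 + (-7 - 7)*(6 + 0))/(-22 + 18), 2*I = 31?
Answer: 1085/4 ≈ 271.25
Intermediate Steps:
I = 31/2 (I = (½)*31 = 31/2 ≈ 15.500)
H = 35/2 (H = -3 + (2 + (-7 - 7)*(6 + 0))/(-22 + 18) = -3 + (2 - 14*6)/(-4) = -3 + (2 - 84)*(-¼) = -3 - 82*(-¼) = -3 + 41/2 = 35/2 ≈ 17.500)
(I*1)*H = ((31/2)*1)*(35/2) = (31/2)*(35/2) = 1085/4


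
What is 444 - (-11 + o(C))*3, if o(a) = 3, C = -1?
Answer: 468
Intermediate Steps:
444 - (-11 + o(C))*3 = 444 - (-11 + 3)*3 = 444 - (-8)*3 = 444 - 1*(-24) = 444 + 24 = 468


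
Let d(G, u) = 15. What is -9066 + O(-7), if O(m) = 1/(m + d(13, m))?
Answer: -72527/8 ≈ -9065.9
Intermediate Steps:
O(m) = 1/(15 + m) (O(m) = 1/(m + 15) = 1/(15 + m))
-9066 + O(-7) = -9066 + 1/(15 - 7) = -9066 + 1/8 = -72527/8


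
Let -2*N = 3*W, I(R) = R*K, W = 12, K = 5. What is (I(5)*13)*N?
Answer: -5850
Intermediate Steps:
I(R) = 5*R (I(R) = R*5 = 5*R)
N = -18 (N = -3*12/2 = -½*36 = -18)
(I(5)*13)*N = ((5*5)*13)*(-18) = (25*13)*(-18) = 325*(-18) = -5850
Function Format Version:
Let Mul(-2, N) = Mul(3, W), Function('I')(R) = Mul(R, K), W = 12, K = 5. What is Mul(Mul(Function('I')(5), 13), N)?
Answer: -5850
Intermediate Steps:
Function('I')(R) = Mul(5, R) (Function('I')(R) = Mul(R, 5) = Mul(5, R))
N = -18 (N = Mul(Rational(-1, 2), Mul(3, 12)) = Mul(Rational(-1, 2), 36) = -18)
Mul(Mul(Function('I')(5), 13), N) = Mul(Mul(Mul(5, 5), 13), -18) = Mul(Mul(25, 13), -18) = Mul(325, -18) = -5850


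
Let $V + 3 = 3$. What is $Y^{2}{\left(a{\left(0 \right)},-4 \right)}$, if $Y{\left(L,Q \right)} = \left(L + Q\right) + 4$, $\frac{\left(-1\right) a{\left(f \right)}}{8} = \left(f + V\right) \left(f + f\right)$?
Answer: $0$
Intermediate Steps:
$V = 0$ ($V = -3 + 3 = 0$)
$a{\left(f \right)} = - 16 f^{2}$ ($a{\left(f \right)} = - 8 \left(f + 0\right) \left(f + f\right) = - 8 f 2 f = - 8 \cdot 2 f^{2} = - 16 f^{2}$)
$Y{\left(L,Q \right)} = 4 + L + Q$
$Y^{2}{\left(a{\left(0 \right)},-4 \right)} = \left(4 - 16 \cdot 0^{2} - 4\right)^{2} = \left(4 - 0 - 4\right)^{2} = \left(4 + 0 - 4\right)^{2} = 0^{2} = 0$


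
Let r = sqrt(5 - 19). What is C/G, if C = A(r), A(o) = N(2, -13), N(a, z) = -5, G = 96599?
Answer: -5/96599 ≈ -5.1760e-5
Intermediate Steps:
r = I*sqrt(14) (r = sqrt(-14) = I*sqrt(14) ≈ 3.7417*I)
A(o) = -5
C = -5
C/G = -5/96599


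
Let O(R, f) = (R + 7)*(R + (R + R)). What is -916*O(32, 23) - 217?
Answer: -3429721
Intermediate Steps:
O(R, f) = 3*R*(7 + R) (O(R, f) = (7 + R)*(R + 2*R) = (7 + R)*(3*R) = 3*R*(7 + R))
-916*O(32, 23) - 217 = -2748*32*(7 + 32) - 217 = -2748*32*39 - 217 = -916*3744 - 217 = -3429504 - 217 = -3429721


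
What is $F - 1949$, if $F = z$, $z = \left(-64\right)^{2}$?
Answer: $2147$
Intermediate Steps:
$z = 4096$
$F = 4096$
$F - 1949 = 4096 - 1949 = 2147$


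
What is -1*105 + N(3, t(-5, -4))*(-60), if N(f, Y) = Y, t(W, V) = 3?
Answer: -285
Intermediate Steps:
-1*105 + N(3, t(-5, -4))*(-60) = -1*105 + 3*(-60) = -105 - 180 = -285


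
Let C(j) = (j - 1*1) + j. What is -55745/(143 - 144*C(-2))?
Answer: -55745/863 ≈ -64.594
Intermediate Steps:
C(j) = -1 + 2*j (C(j) = (j - 1) + j = (-1 + j) + j = -1 + 2*j)
-55745/(143 - 144*C(-2)) = -55745/(143 - 144*(-1 + 2*(-2))) = -55745/(143 - 144*(-1 - 4)) = -55745/(143 - 144*(-5)) = -55745/(143 + 720) = -55745/863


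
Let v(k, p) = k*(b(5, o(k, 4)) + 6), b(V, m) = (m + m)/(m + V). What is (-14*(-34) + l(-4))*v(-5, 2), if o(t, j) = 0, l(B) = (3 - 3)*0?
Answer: -14280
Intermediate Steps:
l(B) = 0 (l(B) = 0*0 = 0)
b(V, m) = 2*m/(V + m) (b(V, m) = (2*m)/(V + m) = 2*m/(V + m))
v(k, p) = 6*k (v(k, p) = k*(2*0/(5 + 0) + 6) = k*(2*0/5 + 6) = k*(2*0*(⅕) + 6) = k*(0 + 6) = k*6 = 6*k)
(-14*(-34) + l(-4))*v(-5, 2) = (-14*(-34) + 0)*(6*(-5)) = (476 + 0)*(-30) = 476*(-30) = -14280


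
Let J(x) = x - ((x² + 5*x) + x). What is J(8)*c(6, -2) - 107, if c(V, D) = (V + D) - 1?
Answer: -419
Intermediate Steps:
c(V, D) = -1 + D + V (c(V, D) = (D + V) - 1 = -1 + D + V)
J(x) = -x² - 5*x (J(x) = x - (x² + 6*x) = x + (-x² - 6*x) = -x² - 5*x)
J(8)*c(6, -2) - 107 = (-1*8*(5 + 8))*(-1 - 2 + 6) - 107 = -1*8*13*3 - 107 = -104*3 - 107 = -312 - 107 = -419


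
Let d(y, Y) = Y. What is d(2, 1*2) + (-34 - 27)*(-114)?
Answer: 6956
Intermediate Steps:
d(2, 1*2) + (-34 - 27)*(-114) = 1*2 + (-34 - 27)*(-114) = 2 - 61*(-114) = 2 + 6954 = 6956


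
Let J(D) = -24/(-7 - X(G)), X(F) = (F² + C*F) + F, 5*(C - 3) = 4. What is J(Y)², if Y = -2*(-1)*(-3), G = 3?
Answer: 225/361 ≈ 0.62327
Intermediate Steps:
C = 19/5 (C = 3 + (⅕)*4 = 3 + ⅘ = 19/5 ≈ 3.8000)
X(F) = F² + 24*F/5 (X(F) = (F² + 19*F/5) + F = F² + 24*F/5)
Y = -6 (Y = 2*(-3) = -6)
J(D) = 15/19 (J(D) = -24/(-7 - 3*(24 + 5*3)/5) = -24/(-7 - 3*(24 + 15)/5) = -24/(-7 - 3*39/5) = -24/(-7 - 1*117/5) = -24/(-7 - 117/5) = -24/(-152/5) = -24*(-5/152) = 15/19)
J(Y)² = (15/19)² = 225/361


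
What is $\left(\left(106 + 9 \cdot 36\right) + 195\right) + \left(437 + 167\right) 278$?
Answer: $168537$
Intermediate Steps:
$\left(\left(106 + 9 \cdot 36\right) + 195\right) + \left(437 + 167\right) 278 = \left(\left(106 + 324\right) + 195\right) + 604 \cdot 278 = \left(430 + 195\right) + 167912 = 625 + 167912 = 168537$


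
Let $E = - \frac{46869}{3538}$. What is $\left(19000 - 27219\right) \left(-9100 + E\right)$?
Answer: $\frac{265002496511}{3538} \approx 7.4902 \cdot 10^{7}$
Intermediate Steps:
$E = - \frac{46869}{3538}$ ($E = \left(-46869\right) \frac{1}{3538} = - \frac{46869}{3538} \approx -13.247$)
$\left(19000 - 27219\right) \left(-9100 + E\right) = \left(19000 - 27219\right) \left(-9100 - \frac{46869}{3538}\right) = \left(-8219\right) \left(- \frac{32242669}{3538}\right) = \frac{265002496511}{3538}$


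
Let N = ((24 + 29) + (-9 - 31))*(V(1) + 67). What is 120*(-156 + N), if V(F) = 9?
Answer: 99840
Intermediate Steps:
N = 988 (N = ((24 + 29) + (-9 - 31))*(9 + 67) = (53 - 40)*76 = 13*76 = 988)
120*(-156 + N) = 120*(-156 + 988) = 120*832 = 99840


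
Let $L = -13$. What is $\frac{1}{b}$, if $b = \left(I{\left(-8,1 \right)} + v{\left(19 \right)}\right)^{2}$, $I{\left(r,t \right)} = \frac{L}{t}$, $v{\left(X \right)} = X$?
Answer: $\frac{1}{36} \approx 0.027778$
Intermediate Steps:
$I{\left(r,t \right)} = - \frac{13}{t}$
$b = 36$ ($b = \left(- \frac{13}{1} + 19\right)^{2} = \left(\left(-13\right) 1 + 19\right)^{2} = \left(-13 + 19\right)^{2} = 6^{2} = 36$)
$\frac{1}{b} = \frac{1}{36}$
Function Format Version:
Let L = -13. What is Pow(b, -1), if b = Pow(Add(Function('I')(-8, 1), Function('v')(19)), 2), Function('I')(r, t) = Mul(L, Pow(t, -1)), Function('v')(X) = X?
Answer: Rational(1, 36) ≈ 0.027778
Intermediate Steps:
Function('I')(r, t) = Mul(-13, Pow(t, -1))
b = 36 (b = Pow(Add(Mul(-13, Pow(1, -1)), 19), 2) = Pow(Add(Mul(-13, 1), 19), 2) = Pow(Add(-13, 19), 2) = Pow(6, 2) = 36)
Pow(b, -1) = Pow(36, -1) = Rational(1, 36)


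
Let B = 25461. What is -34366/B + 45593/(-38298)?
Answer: -825664147/325035126 ≈ -2.5402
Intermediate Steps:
-34366/B + 45593/(-38298) = -34366/25461 + 45593/(-38298) = -34366*1/25461 + 45593*(-1/38298) = -34366/25461 - 45593/38298 = -825664147/325035126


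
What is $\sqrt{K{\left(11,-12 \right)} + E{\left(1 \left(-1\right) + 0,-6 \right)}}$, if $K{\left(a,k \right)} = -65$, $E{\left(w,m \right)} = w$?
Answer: $i \sqrt{66} \approx 8.124 i$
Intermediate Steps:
$\sqrt{K{\left(11,-12 \right)} + E{\left(1 \left(-1\right) + 0,-6 \right)}} = \sqrt{-65 + \left(1 \left(-1\right) + 0\right)} = \sqrt{-65 + \left(-1 + 0\right)} = \sqrt{-65 - 1} = \sqrt{-66} = i \sqrt{66}$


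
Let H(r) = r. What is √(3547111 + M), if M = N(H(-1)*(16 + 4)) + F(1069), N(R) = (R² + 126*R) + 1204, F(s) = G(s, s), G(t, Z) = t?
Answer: 8*√55426 ≈ 1883.4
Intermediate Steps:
F(s) = s
N(R) = 1204 + R² + 126*R
M = 153 (M = (1204 + (-(16 + 4))² + 126*(-(16 + 4))) + 1069 = (1204 + (-1*20)² + 126*(-1*20)) + 1069 = (1204 + (-20)² + 126*(-20)) + 1069 = (1204 + 400 - 2520) + 1069 = -916 + 1069 = 153)
√(3547111 + M) = √(3547111 + 153) = √3547264 = 8*√55426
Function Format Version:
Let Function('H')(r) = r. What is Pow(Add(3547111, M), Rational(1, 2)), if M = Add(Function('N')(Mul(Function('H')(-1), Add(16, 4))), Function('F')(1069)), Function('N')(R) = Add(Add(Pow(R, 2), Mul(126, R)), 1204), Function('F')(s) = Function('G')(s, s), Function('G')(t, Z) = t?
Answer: Mul(8, Pow(55426, Rational(1, 2))) ≈ 1883.4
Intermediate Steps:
Function('F')(s) = s
Function('N')(R) = Add(1204, Pow(R, 2), Mul(126, R))
M = 153 (M = Add(Add(1204, Pow(Mul(-1, Add(16, 4)), 2), Mul(126, Mul(-1, Add(16, 4)))), 1069) = Add(Add(1204, Pow(Mul(-1, 20), 2), Mul(126, Mul(-1, 20))), 1069) = Add(Add(1204, Pow(-20, 2), Mul(126, -20)), 1069) = Add(Add(1204, 400, -2520), 1069) = Add(-916, 1069) = 153)
Pow(Add(3547111, M), Rational(1, 2)) = Pow(Add(3547111, 153), Rational(1, 2)) = Pow(3547264, Rational(1, 2)) = Mul(8, Pow(55426, Rational(1, 2)))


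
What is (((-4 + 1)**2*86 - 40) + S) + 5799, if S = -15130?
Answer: -8597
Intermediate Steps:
(((-4 + 1)**2*86 - 40) + S) + 5799 = (((-4 + 1)**2*86 - 40) - 15130) + 5799 = (((-3)**2*86 - 40) - 15130) + 5799 = ((9*86 - 40) - 15130) + 5799 = ((774 - 40) - 15130) + 5799 = (734 - 15130) + 5799 = -14396 + 5799 = -8597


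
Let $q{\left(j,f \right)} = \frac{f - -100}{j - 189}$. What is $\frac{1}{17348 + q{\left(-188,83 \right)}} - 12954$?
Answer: $- \frac{84719328025}{6540013} \approx -12954.0$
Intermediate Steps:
$q{\left(j,f \right)} = \frac{100 + f}{-189 + j}$ ($q{\left(j,f \right)} = \frac{f + 100}{-189 + j} = \frac{100 + f}{-189 + j}$)
$\frac{1}{17348 + q{\left(-188,83 \right)}} - 12954 = \frac{1}{17348 + \frac{100 + 83}{-189 - 188}} - 12954 = \frac{1}{17348 + \frac{1}{-377} \cdot 183} - 12954 = \frac{1}{17348 - \frac{183}{377}} - 12954 = \frac{1}{\frac{6540013}{377}} - 12954 = \frac{377}{6540013} - 12954 = - \frac{84719328025}{6540013}$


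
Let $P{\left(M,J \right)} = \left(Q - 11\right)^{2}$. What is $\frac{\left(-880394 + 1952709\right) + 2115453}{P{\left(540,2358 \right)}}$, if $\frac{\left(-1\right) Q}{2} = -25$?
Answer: $\frac{3187768}{1521} \approx 2095.8$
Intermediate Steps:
$Q = 50$ ($Q = \left(-2\right) \left(-25\right) = 50$)
$P{\left(M,J \right)} = 1521$ ($P{\left(M,J \right)} = \left(50 - 11\right)^{2} = 39^{2} = 1521$)
$\frac{\left(-880394 + 1952709\right) + 2115453}{P{\left(540,2358 \right)}} = \frac{\left(-880394 + 1952709\right) + 2115453}{1521} = \left(1072315 + 2115453\right) \frac{1}{1521} = 3187768 \cdot \frac{1}{1521} = \frac{3187768}{1521}$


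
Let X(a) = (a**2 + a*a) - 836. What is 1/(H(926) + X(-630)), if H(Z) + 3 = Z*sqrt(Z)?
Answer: 792961/627993124745 - 926*sqrt(926)/627993124745 ≈ 1.2178e-6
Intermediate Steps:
X(a) = -836 + 2*a**2 (X(a) = (a**2 + a**2) - 836 = 2*a**2 - 836 = -836 + 2*a**2)
H(Z) = -3 + Z**(3/2) (H(Z) = -3 + Z*sqrt(Z) = -3 + Z**(3/2))
1/(H(926) + X(-630)) = 1/((-3 + 926**(3/2)) + (-836 + 2*(-630)**2)) = 1/((-3 + 926*sqrt(926)) + (-836 + 2*396900)) = 1/((-3 + 926*sqrt(926)) + (-836 + 793800)) = 1/((-3 + 926*sqrt(926)) + 792964) = 1/(792961 + 926*sqrt(926))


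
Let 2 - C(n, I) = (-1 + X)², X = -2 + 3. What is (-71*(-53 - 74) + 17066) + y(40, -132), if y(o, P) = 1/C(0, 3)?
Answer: 52167/2 ≈ 26084.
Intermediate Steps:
X = 1
C(n, I) = 2 (C(n, I) = 2 - (-1 + 1)² = 2 - 1*0² = 2 - 1*0 = 2 + 0 = 2)
y(o, P) = ½ (y(o, P) = 1/2 = ½)
(-71*(-53 - 74) + 17066) + y(40, -132) = (-71*(-53 - 74) + 17066) + ½ = (-71*(-127) + 17066) + ½ = (9017 + 17066) + ½ = 26083 + ½ = 52167/2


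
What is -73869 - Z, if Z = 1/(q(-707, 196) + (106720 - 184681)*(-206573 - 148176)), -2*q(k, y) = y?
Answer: -2042964402277480/27656586691 ≈ -73869.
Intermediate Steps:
q(k, y) = -y/2
Z = 1/27656586691 (Z = 1/(-½*196 + (106720 - 184681)*(-206573 - 148176)) = 1/(-98 - 77961*(-354749)) = 1/(-98 + 27656586789) = 1/27656586691 ≈ 3.6158e-11)
-73869 - Z = -73869 - 1*1/27656586691 = -73869 - 1/27656586691 = -2042964402277480/27656586691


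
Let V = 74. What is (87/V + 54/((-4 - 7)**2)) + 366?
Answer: 3291687/8954 ≈ 367.62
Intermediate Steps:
(87/V + 54/((-4 - 7)**2)) + 366 = (87/74 + 54/((-4 - 7)**2)) + 366 = (87*(1/74) + 54/((-11)**2)) + 366 = (87/74 + 54/121) + 366 = 14523/8954 + 366 = 3291687/8954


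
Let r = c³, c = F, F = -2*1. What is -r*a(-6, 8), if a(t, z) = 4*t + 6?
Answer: -144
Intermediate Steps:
F = -2
c = -2
a(t, z) = 6 + 4*t
r = -8 (r = (-2)³ = -8)
-r*a(-6, 8) = -(-8)*(6 + 4*(-6)) = -(-8)*(6 - 24) = -(-8)*(-18) = -1*144 = -144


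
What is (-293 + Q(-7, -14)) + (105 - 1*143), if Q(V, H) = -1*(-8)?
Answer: -323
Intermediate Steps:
Q(V, H) = 8
(-293 + Q(-7, -14)) + (105 - 1*143) = (-293 + 8) + (105 - 1*143) = -285 + (105 - 143) = -285 - 38 = -323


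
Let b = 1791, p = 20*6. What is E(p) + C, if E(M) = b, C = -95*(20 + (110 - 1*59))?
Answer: -4954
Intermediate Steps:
C = -6745 (C = -95*(20 + (110 - 59)) = -95*(20 + 51) = -95*71 = -6745)
p = 120
E(M) = 1791
E(p) + C = 1791 - 6745 = -4954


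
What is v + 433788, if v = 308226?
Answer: 742014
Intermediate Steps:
v + 433788 = 308226 + 433788 = 742014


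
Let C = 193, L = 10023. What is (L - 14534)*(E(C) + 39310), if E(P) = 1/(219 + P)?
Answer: -73058897431/412 ≈ -1.7733e+8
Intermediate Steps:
(L - 14534)*(E(C) + 39310) = (10023 - 14534)*(1/(219 + 193) + 39310) = -4511*(1/412 + 39310) = -4511*16195721/412 = -73058897431/412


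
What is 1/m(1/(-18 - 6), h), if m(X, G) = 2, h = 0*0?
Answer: ½ ≈ 0.50000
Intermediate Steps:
h = 0
1/m(1/(-18 - 6), h) = 1/2 = ½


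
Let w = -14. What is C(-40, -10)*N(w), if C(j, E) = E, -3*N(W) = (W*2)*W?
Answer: 3920/3 ≈ 1306.7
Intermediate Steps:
N(W) = -2*W**2/3 (N(W) = -W*2*W/3 = -2*W*W/3 = -2*W**2/3)
C(-40, -10)*N(w) = -(-20)*(-14)**2/3 = -(-20)*196/3 = -10*(-392/3) = 3920/3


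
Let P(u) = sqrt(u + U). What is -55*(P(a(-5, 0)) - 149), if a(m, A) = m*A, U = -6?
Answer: 8195 - 55*I*sqrt(6) ≈ 8195.0 - 134.72*I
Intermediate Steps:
a(m, A) = A*m
P(u) = sqrt(-6 + u) (P(u) = sqrt(u - 6) = sqrt(-6 + u))
-55*(P(a(-5, 0)) - 149) = -55*(sqrt(-6 + 0*(-5)) - 149) = -55*(sqrt(-6 + 0) - 149) = -55*(sqrt(-6) - 149) = -55*(I*sqrt(6) - 149) = -55*(-149 + I*sqrt(6)) = 8195 - 55*I*sqrt(6)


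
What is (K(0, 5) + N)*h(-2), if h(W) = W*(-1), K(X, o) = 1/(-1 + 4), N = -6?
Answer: -34/3 ≈ -11.333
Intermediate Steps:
K(X, o) = 1/3
h(W) = -W
(K(0, 5) + N)*h(-2) = (1/3 - 6)*(-1*(-2)) = -17/3*2 = -34/3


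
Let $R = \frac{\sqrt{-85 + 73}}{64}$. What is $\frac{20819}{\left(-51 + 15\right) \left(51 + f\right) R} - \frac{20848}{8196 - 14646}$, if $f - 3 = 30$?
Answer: $\frac{10424}{3225} + \frac{41638 i \sqrt{3}}{567} \approx 3.2322 + 127.19 i$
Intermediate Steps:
$f = 33$ ($f = 3 + 30 = 33$)
$R = \frac{i \sqrt{3}}{32}$ ($R = \sqrt{-12} \cdot \frac{1}{64} = 2 i \sqrt{3} \cdot \frac{1}{64} = \frac{i \sqrt{3}}{32} \approx 0.054127 i$)
$\frac{20819}{\left(-51 + 15\right) \left(51 + f\right) R} - \frac{20848}{8196 - 14646} = \frac{20819}{\left(-51 + 15\right) \left(51 + 33\right) \frac{i \sqrt{3}}{32}} - \frac{20848}{8196 - 14646} = \frac{20819}{\left(-36\right) 84 \frac{i \sqrt{3}}{32}} - \frac{20848}{8196 - 14646} = \frac{20819}{\left(-3024\right) \frac{i \sqrt{3}}{32}} - \frac{20848}{-6450} = \frac{20819}{\left(- \frac{189}{2}\right) i \sqrt{3}} - - \frac{10424}{3225} = 20819 \frac{2 i \sqrt{3}}{567} + \frac{10424}{3225} = \frac{41638 i \sqrt{3}}{567} + \frac{10424}{3225} = \frac{10424}{3225} + \frac{41638 i \sqrt{3}}{567}$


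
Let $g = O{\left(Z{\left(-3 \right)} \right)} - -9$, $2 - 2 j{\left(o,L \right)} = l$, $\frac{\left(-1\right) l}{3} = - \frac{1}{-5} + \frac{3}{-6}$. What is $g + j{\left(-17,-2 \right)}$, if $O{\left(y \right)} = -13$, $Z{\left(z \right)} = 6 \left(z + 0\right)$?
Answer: $- \frac{69}{20} \approx -3.45$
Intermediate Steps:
$l = \frac{9}{10}$ ($l = - 3 \left(- \frac{1}{-5} + \frac{3}{-6}\right) = - 3 \left(\left(-1\right) \left(- \frac{1}{5}\right) + 3 \left(- \frac{1}{6}\right)\right) = - 3 \left(\frac{1}{5} - \frac{1}{2}\right) = \left(-3\right) \left(- \frac{3}{10}\right) = \frac{9}{10} \approx 0.9$)
$j{\left(o,L \right)} = \frac{11}{20}$ ($j{\left(o,L \right)} = 1 - \frac{9}{20} = \frac{11}{20}$)
$Z{\left(z \right)} = 6 z$
$g = -4$ ($g = -13 - -9 = -13 + 9 = -4$)
$g + j{\left(-17,-2 \right)} = -4 + \frac{11}{20} = - \frac{69}{20}$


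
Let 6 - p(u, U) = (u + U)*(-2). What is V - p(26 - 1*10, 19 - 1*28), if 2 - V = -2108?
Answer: 2090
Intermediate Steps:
V = 2110 (V = 2 - 1*(-2108) = 2 + 2108 = 2110)
p(u, U) = 6 + 2*U + 2*u (p(u, U) = 6 - (u + U)*(-2) = 6 - (U + u)*(-2) = 6 - (-2*U - 2*u) = 6 + (2*U + 2*u) = 6 + 2*U + 2*u)
V - p(26 - 1*10, 19 - 1*28) = 2110 - (6 + 2*(19 - 1*28) + 2*(26 - 1*10)) = 2110 - (6 + 2*(19 - 28) + 2*(26 - 10)) = 2110 - (6 + 2*(-9) + 2*16) = 2110 - (6 - 18 + 32) = 2110 - 1*20 = 2110 - 20 = 2090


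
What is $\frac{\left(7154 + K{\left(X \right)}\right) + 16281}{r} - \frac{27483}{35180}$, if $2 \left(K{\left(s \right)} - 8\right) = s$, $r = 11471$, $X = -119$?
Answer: $\frac{507374037}{403549780} \approx 1.2573$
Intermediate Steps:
$K{\left(s \right)} = 8 + \frac{s}{2}$
$\frac{\left(7154 + K{\left(X \right)}\right) + 16281}{r} - \frac{27483}{35180} = \frac{\left(7154 + \left(8 + \frac{1}{2} \left(-119\right)\right)\right) + 16281}{11471} - \frac{27483}{35180} = \left(\left(7154 + \left(8 - \frac{119}{2}\right)\right) + 16281\right) \frac{1}{11471} - \frac{27483}{35180} = \left(\left(7154 - \frac{103}{2}\right) + 16281\right) \frac{1}{11471} - \frac{27483}{35180} = \left(\frac{14205}{2} + 16281\right) \frac{1}{11471} - \frac{27483}{35180} = \frac{46767}{2} \cdot \frac{1}{11471} - \frac{27483}{35180} = \frac{46767}{22942} - \frac{27483}{35180} = \frac{507374037}{403549780}$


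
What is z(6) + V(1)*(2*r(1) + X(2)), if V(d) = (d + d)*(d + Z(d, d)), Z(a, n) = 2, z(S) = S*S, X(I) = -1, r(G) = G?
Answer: 42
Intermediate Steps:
z(S) = S²
V(d) = 2*d*(2 + d) (V(d) = (d + d)*(d + 2) = (2*d)*(2 + d) = 2*d*(2 + d))
z(6) + V(1)*(2*r(1) + X(2)) = 6² + (2*1*(2 + 1))*(2*1 - 1) = 36 + (2*1*3)*(2 - 1) = 36 + 6*1 = 36 + 6 = 42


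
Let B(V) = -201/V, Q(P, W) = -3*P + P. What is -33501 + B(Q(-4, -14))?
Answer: -268209/8 ≈ -33526.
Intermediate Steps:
Q(P, W) = -2*P
-33501 + B(Q(-4, -14)) = -33501 - 201/((-2*(-4))) = -33501 - 201/8 = -268209/8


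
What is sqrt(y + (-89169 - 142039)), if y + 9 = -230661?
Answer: I*sqrt(461878) ≈ 679.62*I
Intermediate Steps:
y = -230670 (y = -9 - 230661 = -230670)
sqrt(y + (-89169 - 142039)) = sqrt(-230670 + (-89169 - 142039)) = sqrt(-230670 - 231208) = sqrt(-461878) = I*sqrt(461878)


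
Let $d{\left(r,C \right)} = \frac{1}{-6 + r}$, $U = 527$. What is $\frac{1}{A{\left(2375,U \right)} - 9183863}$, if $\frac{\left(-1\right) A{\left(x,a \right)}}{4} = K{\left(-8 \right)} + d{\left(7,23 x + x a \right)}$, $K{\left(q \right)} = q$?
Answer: $- \frac{1}{9183835} \approx -1.0889 \cdot 10^{-7}$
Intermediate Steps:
$A{\left(x,a \right)} = 28$ ($A{\left(x,a \right)} = - 4 \left(-8 + \frac{1}{-6 + 7}\right) = - 4 \left(-8 + 1^{-1}\right) = - 4 \left(-8 + 1\right) = \left(-4\right) \left(-7\right) = 28$)
$\frac{1}{A{\left(2375,U \right)} - 9183863} = \frac{1}{28 - 9183863} = \frac{1}{-9183835} = - \frac{1}{9183835}$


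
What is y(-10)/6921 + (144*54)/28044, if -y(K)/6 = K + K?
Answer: 529472/1797153 ≈ 0.29462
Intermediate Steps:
y(K) = -12*K (y(K) = -6*(K + K) = -12*K)
y(-10)/6921 + (144*54)/28044 = -12*(-10)/6921 + (144*54)/28044 = 120*(1/6921) + 7776*(1/28044) = 40/2307 + 216/779 = 529472/1797153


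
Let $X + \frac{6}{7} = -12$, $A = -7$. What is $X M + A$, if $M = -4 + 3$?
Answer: $\frac{41}{7} \approx 5.8571$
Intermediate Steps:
$X = - \frac{90}{7}$ ($X = - \frac{6}{7} - 12 = - \frac{90}{7} \approx -12.857$)
$M = -1$
$X M + A = \left(- \frac{90}{7}\right) \left(-1\right) - 7 = \frac{90}{7} - 7 = \frac{41}{7}$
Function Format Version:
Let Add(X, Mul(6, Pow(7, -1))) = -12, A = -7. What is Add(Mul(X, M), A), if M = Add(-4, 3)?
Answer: Rational(41, 7) ≈ 5.8571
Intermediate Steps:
X = Rational(-90, 7) (X = Add(Rational(-6, 7), -12) = Rational(-90, 7) ≈ -12.857)
M = -1
Add(Mul(X, M), A) = Add(Mul(Rational(-90, 7), -1), -7) = Add(Rational(90, 7), -7) = Rational(41, 7)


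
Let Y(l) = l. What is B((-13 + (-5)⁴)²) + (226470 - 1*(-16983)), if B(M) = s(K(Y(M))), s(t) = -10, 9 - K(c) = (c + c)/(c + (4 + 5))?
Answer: 243443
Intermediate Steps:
K(c) = 9 - 2*c/(9 + c) (K(c) = 9 - (c + c)/(c + (4 + 5)) = 9 - 2*c/(c + 9) = 9 - 2*c/(9 + c))
B(M) = -10
B((-13 + (-5)⁴)²) + (226470 - 1*(-16983)) = -10 + (226470 - 1*(-16983)) = -10 + (226470 + 16983) = -10 + 243453 = 243443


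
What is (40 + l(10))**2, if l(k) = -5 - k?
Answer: 625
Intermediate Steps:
(40 + l(10))**2 = (40 + (-5 - 1*10))**2 = (40 + (-5 - 10))**2 = (40 - 15)**2 = 25**2 = 625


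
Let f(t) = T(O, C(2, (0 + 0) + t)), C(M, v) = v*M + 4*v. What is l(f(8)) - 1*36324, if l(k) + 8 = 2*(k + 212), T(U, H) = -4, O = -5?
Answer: -35916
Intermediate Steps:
C(M, v) = 4*v + M*v (C(M, v) = M*v + 4*v = 4*v + M*v)
f(t) = -4
l(k) = 416 + 2*k (l(k) = -8 + 2*(k + 212) = -8 + 2*(212 + k) = -8 + (424 + 2*k) = 416 + 2*k)
l(f(8)) - 1*36324 = (416 + 2*(-4)) - 1*36324 = (416 - 8) - 36324 = 408 - 36324 = -35916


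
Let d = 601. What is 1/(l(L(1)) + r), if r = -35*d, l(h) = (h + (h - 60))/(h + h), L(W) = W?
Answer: -1/21064 ≈ -4.7474e-5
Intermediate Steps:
l(h) = (-60 + 2*h)/(2*h) (l(h) = (h + (-60 + h))/((2*h)) = (-60 + 2*h)*(1/(2*h)) = (-60 + 2*h)/(2*h))
r = -21035 (r = -35*601 = -21035)
1/(l(L(1)) + r) = 1/((-30 + 1)/1 - 21035) = 1/(1*(-29) - 21035) = 1/(-29 - 21035) = 1/(-21064) = -1/21064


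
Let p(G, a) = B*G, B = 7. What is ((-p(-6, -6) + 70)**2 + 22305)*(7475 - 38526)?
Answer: -1082096299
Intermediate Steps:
p(G, a) = 7*G
((-p(-6, -6) + 70)**2 + 22305)*(7475 - 38526) = ((-7*(-6) + 70)**2 + 22305)*(7475 - 38526) = ((-1*(-42) + 70)**2 + 22305)*(-31051) = ((42 + 70)**2 + 22305)*(-31051) = (112**2 + 22305)*(-31051) = (12544 + 22305)*(-31051) = 34849*(-31051) = -1082096299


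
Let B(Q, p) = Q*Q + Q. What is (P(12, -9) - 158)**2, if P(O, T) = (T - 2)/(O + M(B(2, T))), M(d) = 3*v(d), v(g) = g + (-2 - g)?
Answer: 919681/36 ≈ 25547.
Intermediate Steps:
B(Q, p) = Q + Q**2 (B(Q, p) = Q**2 + Q = Q + Q**2)
v(g) = -2
M(d) = -6 (M(d) = 3*(-2) = -6)
P(O, T) = (-2 + T)/(-6 + O) (P(O, T) = (T - 2)/(O - 6) = (-2 + T)/(-6 + O))
(P(12, -9) - 158)**2 = ((-2 - 9)/(-6 + 12) - 158)**2 = (-11/6 - 158)**2 = (-959/6)**2 = 919681/36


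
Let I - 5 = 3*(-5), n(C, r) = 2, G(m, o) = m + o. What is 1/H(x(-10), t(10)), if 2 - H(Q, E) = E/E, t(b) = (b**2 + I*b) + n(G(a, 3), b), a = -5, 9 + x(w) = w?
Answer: 1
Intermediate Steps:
x(w) = -9 + w
I = -10 (I = 5 + 3*(-5) = 5 - 15 = -10)
t(b) = 2 + b**2 - 10*b (t(b) = (b**2 - 10*b) + 2 = 2 + b**2 - 10*b)
H(Q, E) = 1 (H(Q, E) = 2 - E/E = 2 - 1*1 = 2 - 1 = 1)
1/H(x(-10), t(10)) = 1/1 = 1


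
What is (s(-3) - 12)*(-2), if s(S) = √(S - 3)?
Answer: 24 - 2*I*√6 ≈ 24.0 - 4.899*I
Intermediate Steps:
s(S) = √(-3 + S)
(s(-3) - 12)*(-2) = (√(-3 - 3) - 12)*(-2) = (√(-6) - 12)*(-2) = (I*√6 - 12)*(-2) = (-12 + I*√6)*(-2) = 24 - 2*I*√6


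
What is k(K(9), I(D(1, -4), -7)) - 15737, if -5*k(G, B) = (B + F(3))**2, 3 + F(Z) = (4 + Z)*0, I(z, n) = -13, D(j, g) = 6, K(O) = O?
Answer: -78941/5 ≈ -15788.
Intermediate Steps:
F(Z) = -3 (F(Z) = -3 + (4 + Z)*0 = -3 + 0 = -3)
k(G, B) = -(-3 + B)**2/5 (k(G, B) = -(B - 3)**2/5 = -(-3 + B)**2/5)
k(K(9), I(D(1, -4), -7)) - 15737 = -(-3 - 13)**2/5 - 15737 = -1/5*(-16)**2 - 15737 = -1/5*256 - 15737 = -256/5 - 15737 = -78941/5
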